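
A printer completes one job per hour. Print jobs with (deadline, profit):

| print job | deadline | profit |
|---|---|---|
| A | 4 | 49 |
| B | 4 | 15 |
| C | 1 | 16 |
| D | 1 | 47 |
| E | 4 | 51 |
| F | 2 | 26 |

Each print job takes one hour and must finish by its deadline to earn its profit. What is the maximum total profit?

173

Sort by profit descending; place each in the latest free slot ≤ its deadline.
By profit: E(d4,51), A(d4,49), D(d1,47), F(d2,26), C(d1,16), B(d4,15)
E→slot 4; A→slot 3; D→slot 1; F→slot 2; C skipped; B skipped.
Profit = 47 + 26 + 49 + 51 = 173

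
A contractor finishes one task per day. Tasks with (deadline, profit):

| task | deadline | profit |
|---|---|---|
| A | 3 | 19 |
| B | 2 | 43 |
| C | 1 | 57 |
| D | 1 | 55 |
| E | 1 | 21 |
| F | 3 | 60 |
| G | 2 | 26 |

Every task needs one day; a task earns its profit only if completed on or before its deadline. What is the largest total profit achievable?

By profit: F(d3,60), C(d1,57), D(d1,55), B(d2,43), G(d2,26), E(d1,21), A(d3,19)
F→slot 3; C→slot 1; D skipped; B→slot 2; G skipped; E skipped; A skipped.
Profit = 57 + 43 + 60 = 160

160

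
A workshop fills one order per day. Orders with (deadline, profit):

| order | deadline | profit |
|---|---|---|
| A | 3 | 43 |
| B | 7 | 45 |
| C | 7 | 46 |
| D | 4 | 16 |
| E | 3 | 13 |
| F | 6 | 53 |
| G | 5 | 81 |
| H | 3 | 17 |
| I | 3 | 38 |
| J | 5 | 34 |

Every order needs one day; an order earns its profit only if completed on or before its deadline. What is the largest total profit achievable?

340

By profit: G(d5,81), F(d6,53), C(d7,46), B(d7,45), A(d3,43), I(d3,38), J(d5,34), H(d3,17), D(d4,16), E(d3,13)
G→slot 5; F→slot 6; C→slot 7; B→slot 4; A→slot 3; I→slot 2; J→slot 1; H skipped; D skipped; E skipped.
Profit = 34 + 38 + 43 + 45 + 81 + 53 + 46 = 340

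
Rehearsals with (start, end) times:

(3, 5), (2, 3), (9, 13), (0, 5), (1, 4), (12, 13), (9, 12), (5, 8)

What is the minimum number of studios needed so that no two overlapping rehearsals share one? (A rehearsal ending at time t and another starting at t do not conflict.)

3

Count concurrent intervals with a sweep; the peak is the room count.
starts: [0, 1, 2, 3, 5, 9, 9, 12]
ends:   [3, 4, 5, 5, 8, 12, 13, 13]
s0→1 s1→2 s2→3  — peak 3.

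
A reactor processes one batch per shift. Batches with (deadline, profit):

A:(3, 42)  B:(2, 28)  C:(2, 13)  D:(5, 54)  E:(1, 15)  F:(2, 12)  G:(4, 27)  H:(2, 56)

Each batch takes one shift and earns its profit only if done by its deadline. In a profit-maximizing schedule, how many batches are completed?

Take jobs in profit order; each goes to the latest open slot no later than its deadline.
By profit: H(d2,56), D(d5,54), A(d3,42), B(d2,28), G(d4,27), E(d1,15), C(d2,13), F(d2,12)
H→slot 2; D→slot 5; A→slot 3; B→slot 1; G→slot 4; E skipped; C skipped; F skipped.
5 of 8 scheduled.

5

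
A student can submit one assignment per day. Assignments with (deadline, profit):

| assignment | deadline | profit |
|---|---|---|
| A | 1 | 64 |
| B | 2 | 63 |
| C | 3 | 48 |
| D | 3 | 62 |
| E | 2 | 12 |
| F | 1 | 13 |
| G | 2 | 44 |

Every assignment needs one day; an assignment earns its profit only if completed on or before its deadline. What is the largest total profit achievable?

Sort by profit descending; place each in the latest free slot ≤ its deadline.
Profit order: A=64 B=63 D=62 C=48 G=44 F=13 E=12
Assign: A→slot 1, B→slot 2, D→slot 3, C skipped, G skipped, F skipped, E skipped.
Slots: [1:A] [2:B] [3:D]
Profit = 64 + 63 + 62 = 189

189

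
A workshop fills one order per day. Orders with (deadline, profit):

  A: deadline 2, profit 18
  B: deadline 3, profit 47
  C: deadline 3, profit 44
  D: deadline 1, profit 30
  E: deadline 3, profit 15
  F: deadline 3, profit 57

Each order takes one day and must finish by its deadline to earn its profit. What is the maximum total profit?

148

Sort by profit descending; place each in the latest free slot ≤ its deadline.
Profit order: F=57 B=47 C=44 D=30 A=18 E=15
Assign: F→slot 3, B→slot 2, C→slot 1, D skipped, A skipped, E skipped.
Slots: [1:C] [2:B] [3:F]
Profit = 44 + 47 + 57 = 148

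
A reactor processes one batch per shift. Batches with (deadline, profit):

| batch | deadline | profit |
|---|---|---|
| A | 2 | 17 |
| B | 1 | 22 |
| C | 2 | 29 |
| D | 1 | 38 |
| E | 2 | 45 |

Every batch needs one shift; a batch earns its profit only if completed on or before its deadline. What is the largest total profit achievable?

83

Sort by profit descending; place each in the latest free slot ≤ its deadline.
By profit: E(d2,45), D(d1,38), C(d2,29), B(d1,22), A(d2,17)
E→slot 2; D→slot 1; C skipped; B skipped; A skipped.
Profit = 38 + 45 = 83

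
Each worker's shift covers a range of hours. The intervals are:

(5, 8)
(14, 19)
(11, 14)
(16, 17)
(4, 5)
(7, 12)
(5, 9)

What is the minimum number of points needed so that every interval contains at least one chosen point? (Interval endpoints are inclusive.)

3

Sort by right endpoint; whenever an interval is uncovered, place a point at its right end.
Sorted: [4,5] [5,8] [5,9] [7,12] [11,14] [16,17] [14,19]
{[4,5],[5,8],[5,9]} hit by 5; {[7,12],[11,14]} hit by 12; {[16,17],[14,19]} hit by 17.
Points: 5, 12, 17 (3 total).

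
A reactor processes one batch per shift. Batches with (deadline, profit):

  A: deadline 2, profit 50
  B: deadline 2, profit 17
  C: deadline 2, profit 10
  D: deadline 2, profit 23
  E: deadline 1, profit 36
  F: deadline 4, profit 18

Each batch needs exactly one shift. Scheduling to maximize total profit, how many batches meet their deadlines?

3

Take jobs in profit order; each goes to the latest open slot no later than its deadline.
Profit order: A=50 E=36 D=23 F=18 B=17 C=10
Assign: A→slot 2, E→slot 1, D skipped, F→slot 4, B skipped, C skipped.
Slots: [1:E] [2:A] [4:F]
3 of 6 scheduled.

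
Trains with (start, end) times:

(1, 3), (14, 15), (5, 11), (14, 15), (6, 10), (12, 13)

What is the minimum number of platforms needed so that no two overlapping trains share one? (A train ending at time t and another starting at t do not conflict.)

2

Count concurrent intervals with a sweep; the peak is the room count.
starts: [1, 5, 6, 12, 14, 14]
ends:   [3, 10, 11, 13, 15, 15]
s1→1 e3→0 s5→1 s6→2  — peak 2.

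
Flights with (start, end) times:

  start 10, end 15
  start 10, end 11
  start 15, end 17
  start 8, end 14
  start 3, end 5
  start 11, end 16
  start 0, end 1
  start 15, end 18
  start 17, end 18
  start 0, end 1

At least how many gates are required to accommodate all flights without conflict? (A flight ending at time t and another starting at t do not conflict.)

3

Count concurrent intervals with a sweep; the peak is the room count.
starts: [0, 0, 3, 8, 10, 10, 11, 15, 15, 17]
ends:   [1, 1, 5, 11, 14, 15, 16, 17, 18, 18]
s0→1 s0→2 e1→1 e1→0 s3→1 e5→0 s8→1 s10→2 s10→3  — peak 3.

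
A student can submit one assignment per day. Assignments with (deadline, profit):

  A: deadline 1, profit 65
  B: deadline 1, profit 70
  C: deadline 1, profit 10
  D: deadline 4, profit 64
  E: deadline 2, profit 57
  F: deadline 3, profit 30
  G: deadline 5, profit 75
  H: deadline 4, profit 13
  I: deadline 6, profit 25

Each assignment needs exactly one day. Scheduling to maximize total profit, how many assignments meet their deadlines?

Profit order: G=75 B=70 A=65 D=64 E=57 F=30 I=25 H=13 C=10
Assign: G→slot 5, B→slot 1, A skipped, D→slot 4, E→slot 2, F→slot 3, I→slot 6, H skipped, C skipped.
Slots: [1:B] [2:E] [3:F] [4:D] [5:G] [6:I]
6 of 9 scheduled.

6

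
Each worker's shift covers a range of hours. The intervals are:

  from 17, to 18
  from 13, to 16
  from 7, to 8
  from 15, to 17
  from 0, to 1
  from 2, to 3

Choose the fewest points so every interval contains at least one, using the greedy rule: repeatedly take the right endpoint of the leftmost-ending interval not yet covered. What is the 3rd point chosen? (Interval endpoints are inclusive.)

Sorted: [0,1] [2,3] [7,8] [13,16] [15,17] [17,18]
{[0,1]} hit by 1; {[2,3]} hit by 3; {[7,8]} hit by 8; {[13,16],[15,17]} hit by 16; {[17,18]} hit by 18.
Points: 1, 3, 8, 16, 18 (5 total).

8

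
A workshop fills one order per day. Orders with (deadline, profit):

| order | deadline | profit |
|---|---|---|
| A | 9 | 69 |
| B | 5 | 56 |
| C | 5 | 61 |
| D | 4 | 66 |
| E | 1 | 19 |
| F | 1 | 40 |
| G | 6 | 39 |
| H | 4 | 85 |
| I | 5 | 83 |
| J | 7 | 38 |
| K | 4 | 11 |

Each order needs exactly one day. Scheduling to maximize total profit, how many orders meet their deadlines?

Take jobs in profit order; each goes to the latest open slot no later than its deadline.
By profit: H(d4,85), I(d5,83), A(d9,69), D(d4,66), C(d5,61), B(d5,56), F(d1,40), G(d6,39), J(d7,38), E(d1,19), K(d4,11)
H→slot 4; I→slot 5; A→slot 9; D→slot 3; C→slot 2; B→slot 1; F skipped; G→slot 6; J→slot 7; E skipped; K skipped.
8 of 11 scheduled.

8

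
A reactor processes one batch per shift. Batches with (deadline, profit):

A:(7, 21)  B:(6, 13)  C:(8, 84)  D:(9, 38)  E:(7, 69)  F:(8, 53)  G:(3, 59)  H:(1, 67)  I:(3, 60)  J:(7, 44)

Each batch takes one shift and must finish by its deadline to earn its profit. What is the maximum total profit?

Sort by profit descending; place each in the latest free slot ≤ its deadline.
By profit: C(d8,84), E(d7,69), H(d1,67), I(d3,60), G(d3,59), F(d8,53), J(d7,44), D(d9,38), A(d7,21), B(d6,13)
C→slot 8; E→slot 7; H→slot 1; I→slot 3; G→slot 2; F→slot 6; J→slot 5; D→slot 9; A→slot 4; B skipped.
Profit = 67 + 59 + 60 + 21 + 44 + 53 + 69 + 84 + 38 = 495

495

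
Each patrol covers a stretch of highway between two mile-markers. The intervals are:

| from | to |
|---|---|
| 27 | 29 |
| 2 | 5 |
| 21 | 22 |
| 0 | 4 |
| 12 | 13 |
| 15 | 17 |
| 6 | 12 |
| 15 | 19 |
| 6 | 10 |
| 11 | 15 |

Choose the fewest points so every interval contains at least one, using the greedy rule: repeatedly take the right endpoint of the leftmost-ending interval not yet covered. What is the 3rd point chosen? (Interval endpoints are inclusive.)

Sorted: [0,4] [2,5] [6,10] [6,12] [12,13] [11,15] [15,17] [15,19] [21,22] [27,29]
{[0,4],[2,5]} hit by 4; {[6,10],[6,12]} hit by 10; {[12,13],[11,15]} hit by 13; {[15,17],[15,19]} hit by 17; {[21,22]} hit by 22; {[27,29]} hit by 29.
Points: 4, 10, 13, 17, 22, 29 (6 total).

13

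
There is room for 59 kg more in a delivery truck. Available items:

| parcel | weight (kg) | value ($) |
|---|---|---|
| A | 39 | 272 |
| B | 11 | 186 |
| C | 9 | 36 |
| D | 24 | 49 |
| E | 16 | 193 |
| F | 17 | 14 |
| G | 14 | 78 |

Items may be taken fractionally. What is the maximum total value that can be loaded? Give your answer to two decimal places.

602.18

Ratios (sorted): B 16.91, E 12.06, A 6.97, G 5.57, C 4.00, D 2.04, F 0.82
take B (11 @ 186); take E (16 @ 193); take 32/39 of A → 223.18. Capacity used 59/59.
Total value = 602.18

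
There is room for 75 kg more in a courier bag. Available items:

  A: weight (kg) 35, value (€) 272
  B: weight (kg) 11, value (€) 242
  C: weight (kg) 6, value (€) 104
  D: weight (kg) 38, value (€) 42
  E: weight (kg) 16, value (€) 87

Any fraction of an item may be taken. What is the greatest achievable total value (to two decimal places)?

Sort by value per unit weight and fill in that order.
Ratios (sorted): B 22.00, C 17.33, A 7.77, E 5.44, D 1.11
take B (11 @ 242); take C (6 @ 104); take A (35 @ 272); take E (16 @ 87); take 7/38 of D → 7.74. Capacity used 75/75.
Total value = 712.74

712.74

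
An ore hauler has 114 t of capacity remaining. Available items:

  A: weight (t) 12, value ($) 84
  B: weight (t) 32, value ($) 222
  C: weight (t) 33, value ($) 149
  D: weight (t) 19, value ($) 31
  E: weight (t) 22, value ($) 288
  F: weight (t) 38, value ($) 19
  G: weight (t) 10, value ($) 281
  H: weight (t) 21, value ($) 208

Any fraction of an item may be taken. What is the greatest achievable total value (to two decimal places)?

1159.76

Ratios (sorted): G 28.10, E 13.09, H 9.90, A 7.00, B 6.94, C 4.52, D 1.63, F 0.50
take G (10 @ 281); take E (22 @ 288); take H (21 @ 208); take A (12 @ 84); take B (32 @ 222); take 17/33 of C → 76.76. Capacity used 114/114.
Total value = 1159.76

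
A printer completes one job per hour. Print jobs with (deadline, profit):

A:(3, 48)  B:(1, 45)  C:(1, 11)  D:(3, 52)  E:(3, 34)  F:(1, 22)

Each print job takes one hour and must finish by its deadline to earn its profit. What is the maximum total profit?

Sort by profit descending; place each in the latest free slot ≤ its deadline.
Profit order: D=52 A=48 B=45 E=34 F=22 C=11
Assign: D→slot 3, A→slot 2, B→slot 1, E skipped, F skipped, C skipped.
Slots: [1:B] [2:A] [3:D]
Profit = 45 + 48 + 52 = 145

145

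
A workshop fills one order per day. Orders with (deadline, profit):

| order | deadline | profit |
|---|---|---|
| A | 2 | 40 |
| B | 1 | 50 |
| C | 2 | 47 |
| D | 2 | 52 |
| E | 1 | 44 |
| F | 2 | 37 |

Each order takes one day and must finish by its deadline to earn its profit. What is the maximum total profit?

102

Profit order: D=52 B=50 C=47 E=44 A=40 F=37
Assign: D→slot 2, B→slot 1, C skipped, E skipped, A skipped, F skipped.
Slots: [1:B] [2:D]
Profit = 50 + 52 = 102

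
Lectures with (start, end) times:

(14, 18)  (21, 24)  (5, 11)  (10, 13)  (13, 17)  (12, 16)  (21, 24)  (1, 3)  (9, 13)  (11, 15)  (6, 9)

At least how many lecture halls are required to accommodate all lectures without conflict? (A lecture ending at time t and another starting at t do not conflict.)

starts: [1, 5, 6, 9, 10, 11, 12, 13, 14, 21, 21]
ends:   [3, 9, 11, 13, 13, 15, 16, 17, 18, 24, 24]
s1→1 e3→0 s5→1 s6→2 e9→1 s9→2 s10→3 e11→2 s11→3 s12→4  — peak 4.

4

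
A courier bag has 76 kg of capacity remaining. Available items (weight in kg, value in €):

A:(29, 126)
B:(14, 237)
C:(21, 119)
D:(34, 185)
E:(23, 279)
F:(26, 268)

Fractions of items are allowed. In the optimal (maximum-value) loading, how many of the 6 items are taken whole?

3

Order: B (237/14=16.93) > E (279/23=12.13) > F (268/26=10.31) > C (119/21=5.67) > D (185/34=5.44) > A (126/29=4.34)
Fill: take B (14 @ 237) → take E (23 @ 279) → take F (26 @ 268) → take 13/21 of C → 73.67; 76/76 used.
3 item(s) taken whole; one partial (take 13/21 of C).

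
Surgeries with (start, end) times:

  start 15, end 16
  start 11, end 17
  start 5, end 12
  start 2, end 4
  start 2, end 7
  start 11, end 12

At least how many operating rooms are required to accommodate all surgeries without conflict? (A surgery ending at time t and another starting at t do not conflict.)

3

The answer is the maximum number of intervals overlapping at any instant.
starts: [2, 2, 5, 11, 11, 15]
ends:   [4, 7, 12, 12, 16, 17]
s2→1 s2→2 e4→1 s5→2 e7→1 s11→2 s11→3  — peak 3.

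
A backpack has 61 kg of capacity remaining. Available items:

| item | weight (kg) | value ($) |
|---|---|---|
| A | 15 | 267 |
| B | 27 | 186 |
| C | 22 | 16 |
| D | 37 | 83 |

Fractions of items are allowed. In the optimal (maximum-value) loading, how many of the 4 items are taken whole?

Greedy by value/weight ratio, highest first.
Order: A (267/15=17.80) > B (186/27=6.89) > D (83/37=2.24) > C (16/22=0.73)
Fill: take A (15 @ 267) → take B (27 @ 186) → take 19/37 of D → 42.62; 61/61 used.
2 item(s) taken whole; one partial (take 19/37 of D).

2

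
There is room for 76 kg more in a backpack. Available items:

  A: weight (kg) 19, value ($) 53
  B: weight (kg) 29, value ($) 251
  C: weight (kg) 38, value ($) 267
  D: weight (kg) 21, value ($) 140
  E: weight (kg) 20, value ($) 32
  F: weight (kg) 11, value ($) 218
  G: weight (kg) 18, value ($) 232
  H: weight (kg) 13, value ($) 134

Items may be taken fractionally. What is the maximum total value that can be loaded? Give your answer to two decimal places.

870.13

Ratios (sorted): F 19.82, G 12.89, H 10.31, B 8.66, C 7.03, D 6.67, A 2.79, E 1.60
take F (11 @ 218); take G (18 @ 232); take H (13 @ 134); take B (29 @ 251); take 5/38 of C → 35.13. Capacity used 76/76.
Total value = 870.13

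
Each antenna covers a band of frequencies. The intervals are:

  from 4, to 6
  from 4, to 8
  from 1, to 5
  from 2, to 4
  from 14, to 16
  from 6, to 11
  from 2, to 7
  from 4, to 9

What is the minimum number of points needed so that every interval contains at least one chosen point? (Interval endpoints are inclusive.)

By right end: [2,4]  [1,5]  [4,6]  [2,7]  [4,8]  [4,9]  [6,11]  [14,16]
[2,4] uncovered → point at 4; [6,11] uncovered → point at 11; [14,16] uncovered → point at 16.
Points: 4, 11, 16 (3 total).

3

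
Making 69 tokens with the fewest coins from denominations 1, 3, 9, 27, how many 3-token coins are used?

2

Use the largest denomination that fits, subtract, and repeat.
69 = 2×27 + 1×9 + 2×3
Count of 3: 2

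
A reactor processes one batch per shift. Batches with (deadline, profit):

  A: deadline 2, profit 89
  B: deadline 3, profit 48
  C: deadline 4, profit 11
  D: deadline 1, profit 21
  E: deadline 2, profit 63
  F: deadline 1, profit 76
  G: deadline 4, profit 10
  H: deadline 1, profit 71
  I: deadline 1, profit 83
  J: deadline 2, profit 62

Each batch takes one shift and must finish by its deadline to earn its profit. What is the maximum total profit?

Profit order: A=89 I=83 F=76 H=71 E=63 J=62 B=48 D=21 C=11 G=10
Assign: A→slot 2, I→slot 1, F skipped, H skipped, E skipped, J skipped, B→slot 3, D skipped, C→slot 4, G skipped.
Slots: [1:I] [2:A] [3:B] [4:C]
Profit = 83 + 89 + 48 + 11 = 231

231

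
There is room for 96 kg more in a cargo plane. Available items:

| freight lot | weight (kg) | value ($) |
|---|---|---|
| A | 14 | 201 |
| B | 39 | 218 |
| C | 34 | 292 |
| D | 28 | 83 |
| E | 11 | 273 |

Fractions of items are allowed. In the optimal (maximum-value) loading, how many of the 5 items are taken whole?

Greedy by value/weight ratio, highest first.
Ratios (sorted): E 24.82, A 14.36, C 8.59, B 5.59, D 2.96
take E (11 @ 273); take A (14 @ 201); take C (34 @ 292); take 37/39 of B → 206.82. Capacity used 96/96.
3 item(s) taken whole; one partial (take 37/39 of B).

3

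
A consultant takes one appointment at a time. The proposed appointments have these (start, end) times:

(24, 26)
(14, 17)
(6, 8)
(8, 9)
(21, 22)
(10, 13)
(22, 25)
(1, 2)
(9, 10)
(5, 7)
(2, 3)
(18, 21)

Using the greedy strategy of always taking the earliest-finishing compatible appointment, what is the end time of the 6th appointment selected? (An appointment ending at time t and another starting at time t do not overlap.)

13

By end time: (1,2), (2,3), (5,7), (6,8), (8,9), (9,10), (10,13), (14,17), (18,21), (21,22), (22,25), (24,26).
Pick (1,2); next start ≥ 2 → (2,3); next start ≥ 3 → (5,7); next start ≥ 7 → (8,9); next start ≥ 9 → (9,10); next start ≥ 10 → (10,13); next start ≥ 13 → (14,17); next start ≥ 17 → (18,21); next start ≥ 21 → (21,22); next start ≥ 22 → (22,25).
Selected: (1,2) (2,3) (5,7) (8,9) (9,10) (10,13) (14,17) (18,21) (21,22) (22,25)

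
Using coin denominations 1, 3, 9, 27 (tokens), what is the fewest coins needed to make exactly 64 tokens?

4

Greedy: take as many of the largest coin as possible, then repeat with the remainder.
64 = 2×27 + 1×9 + 1×1
Total coins = 2 + 1 + 1 = 4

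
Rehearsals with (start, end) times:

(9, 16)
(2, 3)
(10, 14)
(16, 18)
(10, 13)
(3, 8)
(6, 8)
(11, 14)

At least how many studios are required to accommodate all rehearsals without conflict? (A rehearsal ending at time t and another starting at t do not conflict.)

4

The answer is the maximum number of intervals overlapping at any instant.
Events (time:±→running): 2:+→1 3:-→0 3:+→1 6:+→2 8:-→1 8:-→0 9:+→1 10:+→2 10:+→3 11:+→4 … peak 4.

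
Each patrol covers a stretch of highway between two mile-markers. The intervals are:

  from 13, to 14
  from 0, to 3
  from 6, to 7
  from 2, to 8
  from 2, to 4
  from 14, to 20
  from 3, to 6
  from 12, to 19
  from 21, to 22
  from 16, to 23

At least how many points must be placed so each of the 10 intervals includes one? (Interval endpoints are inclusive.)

Process intervals by earliest right end; each time one isn't hit yet, stab at its right endpoint.
By right end: [0,3]  [2,4]  [3,6]  [6,7]  [2,8]  [13,14]  [12,19]  [14,20]  [21,22]  [16,23]
[0,3] uncovered → point at 3; [6,7] uncovered → point at 7; [13,14] uncovered → point at 14; [21,22] uncovered → point at 22.
Points: 3, 7, 14, 22 (4 total).

4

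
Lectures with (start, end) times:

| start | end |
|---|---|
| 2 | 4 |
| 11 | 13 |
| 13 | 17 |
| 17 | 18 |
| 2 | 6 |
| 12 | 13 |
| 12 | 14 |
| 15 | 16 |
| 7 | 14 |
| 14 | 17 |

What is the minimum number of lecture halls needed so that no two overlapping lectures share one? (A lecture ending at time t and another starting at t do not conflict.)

4

Count concurrent intervals with a sweep; the peak is the room count.
Events (time:±→running): 2:+→1 2:+→2 4:-→1 6:-→0 7:+→1 11:+→2 12:+→3 12:+→4 … peak 4.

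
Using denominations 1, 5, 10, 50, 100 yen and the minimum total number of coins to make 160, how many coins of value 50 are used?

Greedy: take as many of the largest coin as possible, then repeat with the remainder.
160 − 1×100→60 − 1×50→10 − 1×10→0
Count of 50: 1

1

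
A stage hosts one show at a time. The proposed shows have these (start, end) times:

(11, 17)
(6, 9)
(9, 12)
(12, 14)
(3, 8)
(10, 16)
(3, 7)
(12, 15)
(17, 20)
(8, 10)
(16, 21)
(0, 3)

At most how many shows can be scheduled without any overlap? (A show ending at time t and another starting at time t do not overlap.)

5

Sort by end time and greedily take each interval whose start is ≥ the last chosen end.
By end time: (0,3), (3,7), (3,8), (6,9), (8,10), (9,12), (12,14), (12,15), (10,16), (11,17), (17,20), (16,21).
Pick (0,3); next start ≥ 3 → (3,7); next start ≥ 7 → (8,10); next start ≥ 10 → (12,14); next start ≥ 14 → (17,20).
Selected 5 shows.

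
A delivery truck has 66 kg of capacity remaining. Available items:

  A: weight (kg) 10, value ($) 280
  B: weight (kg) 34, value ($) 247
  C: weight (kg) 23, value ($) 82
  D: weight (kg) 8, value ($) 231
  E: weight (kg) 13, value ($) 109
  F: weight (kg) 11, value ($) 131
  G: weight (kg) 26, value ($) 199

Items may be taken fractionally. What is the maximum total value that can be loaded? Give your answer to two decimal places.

934.69

Greedy by value/weight ratio, highest first.
Order: D (231/8=28.88) > A (280/10=28.00) > F (131/11=11.91) > E (109/13=8.38) > G (199/26=7.65) > B (247/34=7.26) > C (82/23=3.57)
Fill: take D (8 @ 231) → take A (10 @ 280) → take F (11 @ 131) → take E (13 @ 109) → take 24/26 of G → 183.69; 66/66 used.
Total value = 934.69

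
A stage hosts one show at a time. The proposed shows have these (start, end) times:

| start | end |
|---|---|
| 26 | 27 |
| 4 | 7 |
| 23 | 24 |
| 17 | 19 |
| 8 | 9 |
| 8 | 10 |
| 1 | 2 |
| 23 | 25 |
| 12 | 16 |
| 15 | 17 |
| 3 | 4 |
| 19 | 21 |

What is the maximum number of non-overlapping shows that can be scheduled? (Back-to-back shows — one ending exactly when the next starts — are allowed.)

9

Order by finish time; keep every interval that doesn't clash with the previous kept one.
By end time: (1,2), (3,4), (4,7), (8,9), (8,10), (12,16), (15,17), (17,19), (19,21), (23,24), (23,25), (26,27).
Pick (1,2); next start ≥ 2 → (3,4); next start ≥ 4 → (4,7); next start ≥ 7 → (8,9); next start ≥ 9 → (12,16); next start ≥ 16 → (17,19); next start ≥ 19 → (19,21); next start ≥ 21 → (23,24); next start ≥ 24 → (26,27).
Selected 9 shows.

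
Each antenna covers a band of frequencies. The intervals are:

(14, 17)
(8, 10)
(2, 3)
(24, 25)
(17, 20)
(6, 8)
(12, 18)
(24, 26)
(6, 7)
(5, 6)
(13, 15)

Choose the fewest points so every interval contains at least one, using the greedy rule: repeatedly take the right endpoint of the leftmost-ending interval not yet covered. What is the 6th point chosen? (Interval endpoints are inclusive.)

Process intervals by earliest right end; each time one isn't hit yet, stab at its right endpoint.
By right end: [2,3]  [5,6]  [6,7]  [6,8]  [8,10]  [13,15]  [14,17]  [12,18]  [17,20]  [24,25]  [24,26]
[2,3] uncovered → point at 3; [5,6] uncovered → point at 6; [8,10] uncovered → point at 10; [13,15] uncovered → point at 15; [17,20] uncovered → point at 20; [24,25] uncovered → point at 25.
Points: 3, 6, 10, 15, 20, 25 (6 total).

25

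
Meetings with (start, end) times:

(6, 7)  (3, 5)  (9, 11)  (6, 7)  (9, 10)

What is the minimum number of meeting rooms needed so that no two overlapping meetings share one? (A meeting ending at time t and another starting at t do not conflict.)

starts: [3, 6, 6, 9, 9]
ends:   [5, 7, 7, 10, 11]
s3→1 e5→0 s6→1 s6→2  — peak 2.

2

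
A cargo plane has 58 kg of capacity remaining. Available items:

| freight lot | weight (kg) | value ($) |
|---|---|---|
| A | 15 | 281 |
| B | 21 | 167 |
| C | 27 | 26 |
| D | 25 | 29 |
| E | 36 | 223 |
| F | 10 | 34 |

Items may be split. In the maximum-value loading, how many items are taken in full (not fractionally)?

2

Greedy by value/weight ratio, highest first.
Order: A (281/15=18.73) > B (167/21=7.95) > E (223/36=6.19) > F (34/10=3.40) > D (29/25=1.16) > C (26/27=0.96)
Fill: take A (15 @ 281) → take B (21 @ 167) → take 22/36 of E → 136.28; 58/58 used.
2 item(s) taken whole; one partial (take 22/36 of E).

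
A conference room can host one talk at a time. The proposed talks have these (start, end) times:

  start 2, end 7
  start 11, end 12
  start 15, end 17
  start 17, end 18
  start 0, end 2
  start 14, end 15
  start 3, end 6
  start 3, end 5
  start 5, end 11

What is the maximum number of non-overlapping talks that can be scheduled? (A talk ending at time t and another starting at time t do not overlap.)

7

Sorted by end: (0,2)  (3,5)  (3,6)  (2,7)  (5,11)  (11,12)  (14,15)  (15,17)  (17,18)
take (0,2); take (3,5); skip (2,7); take (5,11); take (11,12); take (14,15); take (15,17); take (17,18).
Selected 7 talks.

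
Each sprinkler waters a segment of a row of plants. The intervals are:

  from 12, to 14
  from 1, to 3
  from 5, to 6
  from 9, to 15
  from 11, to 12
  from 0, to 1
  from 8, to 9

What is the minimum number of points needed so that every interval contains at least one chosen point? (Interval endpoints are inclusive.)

4

Sort by right endpoint; whenever an interval is uncovered, place a point at its right end.
By right end: [0,1]  [1,3]  [5,6]  [8,9]  [11,12]  [12,14]  [9,15]
[0,1] uncovered → point at 1; [5,6] uncovered → point at 6; [8,9] uncovered → point at 9; [11,12] uncovered → point at 12.
Points: 1, 6, 9, 12 (4 total).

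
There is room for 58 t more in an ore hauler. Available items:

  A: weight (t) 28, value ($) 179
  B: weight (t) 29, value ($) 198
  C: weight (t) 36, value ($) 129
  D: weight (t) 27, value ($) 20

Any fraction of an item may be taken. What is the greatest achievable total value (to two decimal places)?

380.58

Greedy by value/weight ratio, highest first.
Order: B (198/29=6.83) > A (179/28=6.39) > C (129/36=3.58) > D (20/27=0.74)
Fill: take B (29 @ 198) → take A (28 @ 179) → take 1/36 of C → 3.58; 58/58 used.
Total value = 380.58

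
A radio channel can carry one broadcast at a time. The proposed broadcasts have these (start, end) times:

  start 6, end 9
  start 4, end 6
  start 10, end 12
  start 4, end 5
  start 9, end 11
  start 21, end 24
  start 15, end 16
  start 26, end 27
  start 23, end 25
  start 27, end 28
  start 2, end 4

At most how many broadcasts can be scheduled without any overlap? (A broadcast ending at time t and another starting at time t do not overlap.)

8

Greedy by earliest finish: after sorting by end time, pick each interval compatible with the last pick.
Sorted by end: (2,4)  (4,5)  (4,6)  (6,9)  (9,11)  (10,12)  (15,16)  (21,24)  (23,25)  (26,27)  (27,28)
take (2,4); take (4,5); take (6,9); take (9,11); take (15,16); take (21,24); skip (23,25); take (26,27); take (27,28).
Selected 8 broadcasts.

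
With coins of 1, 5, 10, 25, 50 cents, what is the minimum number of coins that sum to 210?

5

Use the largest denomination that fits, subtract, and repeat.
210 = 4×50 + 1×10
Total coins = 4 + 1 = 5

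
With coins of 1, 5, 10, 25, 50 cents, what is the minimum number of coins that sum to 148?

8

Use the largest denomination that fits, subtract, and repeat.
148 − 2×50→48 − 1×25→23 − 2×10→3 − 3×1→0
Total coins = 2 + 1 + 2 + 3 = 8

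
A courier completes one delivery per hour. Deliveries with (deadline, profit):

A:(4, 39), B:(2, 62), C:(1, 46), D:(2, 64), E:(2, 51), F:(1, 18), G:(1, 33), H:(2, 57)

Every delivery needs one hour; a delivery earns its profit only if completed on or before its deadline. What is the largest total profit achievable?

165

By profit: D(d2,64), B(d2,62), H(d2,57), E(d2,51), C(d1,46), A(d4,39), G(d1,33), F(d1,18)
D→slot 2; B→slot 1; H skipped; E skipped; C skipped; A→slot 4; G skipped; F skipped.
Profit = 62 + 64 + 39 = 165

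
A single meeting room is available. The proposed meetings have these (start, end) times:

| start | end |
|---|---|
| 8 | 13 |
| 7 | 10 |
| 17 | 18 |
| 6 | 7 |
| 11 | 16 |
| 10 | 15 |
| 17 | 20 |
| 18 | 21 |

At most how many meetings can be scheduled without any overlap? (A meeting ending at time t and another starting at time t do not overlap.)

Greedy by earliest finish: after sorting by end time, pick each interval compatible with the last pick.
By end time: (6,7), (7,10), (8,13), (10,15), (11,16), (17,18), (17,20), (18,21).
Pick (6,7); next start ≥ 7 → (7,10); next start ≥ 10 → (10,15); next start ≥ 15 → (17,18); next start ≥ 18 → (18,21).
Selected 5 meetings.

5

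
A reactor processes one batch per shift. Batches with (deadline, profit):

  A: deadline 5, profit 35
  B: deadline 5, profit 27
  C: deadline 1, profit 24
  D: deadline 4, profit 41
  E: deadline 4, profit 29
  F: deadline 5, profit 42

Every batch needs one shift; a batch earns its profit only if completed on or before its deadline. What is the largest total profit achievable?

174

Sort by profit descending; place each in the latest free slot ≤ its deadline.
Profit order: F=42 D=41 A=35 E=29 B=27 C=24
Assign: F→slot 5, D→slot 4, A→slot 3, E→slot 2, B→slot 1, C skipped.
Slots: [1:B] [2:E] [3:A] [4:D] [5:F]
Profit = 27 + 29 + 35 + 41 + 42 = 174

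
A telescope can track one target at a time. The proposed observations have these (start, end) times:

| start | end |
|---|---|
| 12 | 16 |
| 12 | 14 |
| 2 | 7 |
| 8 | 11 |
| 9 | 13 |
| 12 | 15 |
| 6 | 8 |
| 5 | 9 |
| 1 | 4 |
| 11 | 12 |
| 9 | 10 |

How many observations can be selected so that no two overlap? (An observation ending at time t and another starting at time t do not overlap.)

Sort by end time and greedily take each interval whose start is ≥ the last chosen end.
By end time: (1,4), (2,7), (6,8), (5,9), (9,10), (8,11), (11,12), (9,13), (12,14), (12,15), (12,16).
Pick (1,4); next start ≥ 4 → (6,8); next start ≥ 8 → (9,10); next start ≥ 10 → (11,12); next start ≥ 12 → (12,14).
Selected 5 observations.

5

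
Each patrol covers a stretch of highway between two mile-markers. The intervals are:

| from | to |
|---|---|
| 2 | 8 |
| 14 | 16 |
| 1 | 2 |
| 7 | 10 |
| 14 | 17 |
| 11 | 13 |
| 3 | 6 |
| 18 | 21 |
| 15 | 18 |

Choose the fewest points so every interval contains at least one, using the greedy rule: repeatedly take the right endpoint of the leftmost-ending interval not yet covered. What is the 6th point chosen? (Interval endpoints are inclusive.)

Process intervals by earliest right end; each time one isn't hit yet, stab at its right endpoint.
Sorted: [1,2] [3,6] [2,8] [7,10] [11,13] [14,16] [14,17] [15,18] [18,21]
{[1,2]} hit by 2; {[3,6],[2,8]} hit by 6; {[7,10]} hit by 10; {[11,13]} hit by 13; {[14,16],[14,17],[15,18]} hit by 16; {[18,21]} hit by 21.
Points: 2, 6, 10, 13, 16, 21 (6 total).

21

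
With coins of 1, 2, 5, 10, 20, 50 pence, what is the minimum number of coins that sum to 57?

Greedy: take as many of the largest coin as possible, then repeat with the remainder.
57 = 1×50 + 1×5 + 1×2
Total coins = 1 + 1 + 1 = 3

3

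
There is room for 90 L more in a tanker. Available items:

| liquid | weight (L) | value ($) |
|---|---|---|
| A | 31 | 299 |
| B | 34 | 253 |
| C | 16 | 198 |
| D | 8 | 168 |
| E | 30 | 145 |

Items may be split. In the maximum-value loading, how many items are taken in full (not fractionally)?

4

Sort by value per unit weight and fill in that order.
Order: D (168/8=21.00) > C (198/16=12.38) > A (299/31=9.65) > B (253/34=7.44) > E (145/30=4.83)
Fill: take D (8 @ 168) → take C (16 @ 198) → take A (31 @ 299) → take B (34 @ 253) → take 1/30 of E → 4.83; 90/90 used.
4 item(s) taken whole; one partial (take 1/30 of E).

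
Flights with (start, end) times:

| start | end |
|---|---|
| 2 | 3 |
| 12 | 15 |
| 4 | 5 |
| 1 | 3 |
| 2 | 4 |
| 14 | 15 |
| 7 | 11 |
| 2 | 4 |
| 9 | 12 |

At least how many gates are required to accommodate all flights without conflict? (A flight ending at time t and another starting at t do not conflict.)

4

The answer is the maximum number of intervals overlapping at any instant.
Events (time:±→running): 1:+→1 2:+→2 2:+→3 2:+→4 … peak 4.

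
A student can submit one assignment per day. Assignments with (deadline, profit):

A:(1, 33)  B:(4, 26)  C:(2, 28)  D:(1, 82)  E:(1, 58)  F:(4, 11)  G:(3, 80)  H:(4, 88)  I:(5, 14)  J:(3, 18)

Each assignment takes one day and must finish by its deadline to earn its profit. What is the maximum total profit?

Take jobs in profit order; each goes to the latest open slot no later than its deadline.
Profit order: H=88 D=82 G=80 E=58 A=33 C=28 B=26 J=18 I=14 F=11
Assign: H→slot 4, D→slot 1, G→slot 3, E skipped, A skipped, C→slot 2, B skipped, J skipped, I→slot 5, F skipped.
Slots: [1:D] [2:C] [3:G] [4:H] [5:I]
Profit = 82 + 28 + 80 + 88 + 14 = 292

292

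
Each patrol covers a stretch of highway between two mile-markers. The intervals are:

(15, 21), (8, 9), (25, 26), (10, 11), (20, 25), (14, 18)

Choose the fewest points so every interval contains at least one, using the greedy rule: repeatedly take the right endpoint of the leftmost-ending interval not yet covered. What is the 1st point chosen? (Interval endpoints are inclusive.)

Process intervals by earliest right end; each time one isn't hit yet, stab at its right endpoint.
By right end: [8,9]  [10,11]  [14,18]  [15,21]  [20,25]  [25,26]
[8,9] uncovered → point at 9; [10,11] uncovered → point at 11; [14,18] uncovered → point at 18; [20,25] uncovered → point at 25.
Points: 9, 11, 18, 25 (4 total).

9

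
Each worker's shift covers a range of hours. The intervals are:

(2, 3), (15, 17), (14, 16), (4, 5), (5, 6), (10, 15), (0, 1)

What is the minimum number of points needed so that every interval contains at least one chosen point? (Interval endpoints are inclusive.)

Sorted: [0,1] [2,3] [4,5] [5,6] [10,15] [14,16] [15,17]
{[0,1]} hit by 1; {[2,3]} hit by 3; {[4,5],[5,6]} hit by 5; {[10,15],[14,16],[15,17]} hit by 15.
Points: 1, 3, 5, 15 (4 total).

4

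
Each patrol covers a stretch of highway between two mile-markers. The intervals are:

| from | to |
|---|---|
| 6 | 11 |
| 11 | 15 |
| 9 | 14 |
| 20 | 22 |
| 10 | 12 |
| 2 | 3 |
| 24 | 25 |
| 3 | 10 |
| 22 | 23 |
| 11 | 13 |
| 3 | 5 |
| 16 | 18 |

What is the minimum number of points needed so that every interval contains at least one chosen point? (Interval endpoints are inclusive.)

5

Process intervals by earliest right end; each time one isn't hit yet, stab at its right endpoint.
Sorted: [2,3] [3,5] [3,10] [6,11] [10,12] [11,13] [9,14] [11,15] [16,18] [20,22] [22,23] [24,25]
{[2,3],[3,5],[3,10]} hit by 3; {[6,11],[10,12],[11,13],[9,14],[11,15]} hit by 11; {[16,18]} hit by 18; {[20,22],[22,23]} hit by 22; {[24,25]} hit by 25.
Points: 3, 11, 18, 22, 25 (5 total).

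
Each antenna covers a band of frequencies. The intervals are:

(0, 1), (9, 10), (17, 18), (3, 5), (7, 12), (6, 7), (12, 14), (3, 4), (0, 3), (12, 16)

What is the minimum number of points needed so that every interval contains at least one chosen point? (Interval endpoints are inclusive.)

6

Process intervals by earliest right end; each time one isn't hit yet, stab at its right endpoint.
By right end: [0,1]  [0,3]  [3,4]  [3,5]  [6,7]  [9,10]  [7,12]  [12,14]  [12,16]  [17,18]
[0,1] uncovered → point at 1; [3,4] uncovered → point at 4; [6,7] uncovered → point at 7; [9,10] uncovered → point at 10; [12,14] uncovered → point at 14; [17,18] uncovered → point at 18.
Points: 1, 4, 7, 10, 14, 18 (6 total).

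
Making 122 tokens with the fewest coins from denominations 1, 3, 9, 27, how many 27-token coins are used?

Use the largest denomination that fits, subtract, and repeat.
122 = 4×27 + 1×9 + 1×3 + 2×1
Count of 27: 4

4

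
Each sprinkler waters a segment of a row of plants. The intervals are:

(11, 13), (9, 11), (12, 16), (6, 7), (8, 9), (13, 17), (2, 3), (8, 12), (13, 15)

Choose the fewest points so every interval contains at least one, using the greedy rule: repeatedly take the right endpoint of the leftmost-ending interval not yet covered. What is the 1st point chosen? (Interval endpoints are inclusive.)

3

Sort by right endpoint; whenever an interval is uncovered, place a point at its right end.
Sorted: [2,3] [6,7] [8,9] [9,11] [8,12] [11,13] [13,15] [12,16] [13,17]
{[2,3]} hit by 3; {[6,7]} hit by 7; {[8,9],[9,11],[8,12]} hit by 9; {[11,13],[13,15],[12,16],[13,17]} hit by 13.
Points: 3, 7, 9, 13 (4 total).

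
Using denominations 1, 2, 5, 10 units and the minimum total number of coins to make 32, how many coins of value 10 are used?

3

Use the largest denomination that fits, subtract, and repeat.
32 = 3×10 + 1×2
Count of 10: 3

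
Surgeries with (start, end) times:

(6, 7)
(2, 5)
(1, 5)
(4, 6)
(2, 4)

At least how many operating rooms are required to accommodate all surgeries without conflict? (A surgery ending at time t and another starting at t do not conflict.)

Count concurrent intervals with a sweep; the peak is the room count.
starts: [1, 2, 2, 4, 6]
ends:   [4, 5, 5, 6, 7]
s1→1 s2→2 s2→3  — peak 3.

3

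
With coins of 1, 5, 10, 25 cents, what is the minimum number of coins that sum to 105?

Greedy: take as many of the largest coin as possible, then repeat with the remainder.
105 = 4×25 + 1×5
Total coins = 4 + 1 = 5

5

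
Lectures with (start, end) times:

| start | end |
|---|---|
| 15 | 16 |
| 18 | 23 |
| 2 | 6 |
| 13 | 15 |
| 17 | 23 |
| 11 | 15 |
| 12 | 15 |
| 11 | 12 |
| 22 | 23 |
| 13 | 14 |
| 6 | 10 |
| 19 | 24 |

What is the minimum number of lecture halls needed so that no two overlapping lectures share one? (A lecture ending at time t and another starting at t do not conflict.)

Count concurrent intervals with a sweep; the peak is the room count.
starts: [2, 6, 11, 11, 12, 13, 13, 15, 17, 18, 19, 22]
ends:   [6, 10, 12, 14, 15, 15, 15, 16, 23, 23, 23, 24]
s2→1 e6→0 s6→1 e10→0 s11→1 s11→2 e12→1 s12→2 s13→3 s13→4  — peak 4.

4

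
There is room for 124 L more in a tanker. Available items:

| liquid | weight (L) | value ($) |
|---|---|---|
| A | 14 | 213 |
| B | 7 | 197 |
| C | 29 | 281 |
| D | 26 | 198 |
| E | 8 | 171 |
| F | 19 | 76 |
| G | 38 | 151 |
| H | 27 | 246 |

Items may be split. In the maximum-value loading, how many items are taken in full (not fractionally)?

6

Greedy by value/weight ratio, highest first.
Order: B (197/7=28.14) > E (171/8=21.38) > A (213/14=15.21) > C (281/29=9.69) > H (246/27=9.11) > D (198/26=7.62) > F (76/19=4.00) > G (151/38=3.97)
Fill: take B (7 @ 197) → take E (8 @ 171) → take A (14 @ 213) → take C (29 @ 281) → take H (27 @ 246) → take D (26 @ 198) → take 13/19 of F → 52.00; 124/124 used.
6 item(s) taken whole; one partial (take 13/19 of F).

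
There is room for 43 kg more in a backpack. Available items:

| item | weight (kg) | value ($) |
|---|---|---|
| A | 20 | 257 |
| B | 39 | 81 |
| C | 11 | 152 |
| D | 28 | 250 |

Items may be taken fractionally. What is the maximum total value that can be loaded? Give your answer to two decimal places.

Sort by value per unit weight and fill in that order.
Ratios (sorted): C 13.82, A 12.85, D 8.93, B 2.08
take C (11 @ 152); take A (20 @ 257); take 12/28 of D → 107.14. Capacity used 43/43.
Total value = 516.14

516.14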